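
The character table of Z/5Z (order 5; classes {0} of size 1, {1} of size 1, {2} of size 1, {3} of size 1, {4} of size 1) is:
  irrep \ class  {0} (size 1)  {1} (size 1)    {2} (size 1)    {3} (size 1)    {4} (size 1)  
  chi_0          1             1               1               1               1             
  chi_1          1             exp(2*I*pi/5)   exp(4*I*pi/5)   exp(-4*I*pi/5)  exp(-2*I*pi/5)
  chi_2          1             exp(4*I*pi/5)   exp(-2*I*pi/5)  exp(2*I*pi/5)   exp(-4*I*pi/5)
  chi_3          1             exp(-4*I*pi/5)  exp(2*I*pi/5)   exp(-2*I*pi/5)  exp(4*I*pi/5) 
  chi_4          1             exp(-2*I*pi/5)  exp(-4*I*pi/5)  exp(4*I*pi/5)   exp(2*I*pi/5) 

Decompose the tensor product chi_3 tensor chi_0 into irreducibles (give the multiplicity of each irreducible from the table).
chi_3 tensor chi_0 = chi_3 (all other irreducibles have multiplicity 0).

Working: The character of a tensor product is the pointwise product (chi_3 * chi_0)(C) = chi_3(C) * chi_0(C):
  {0}: (1)*(1), {1}: (exp(-4*I*pi/5))*(1), {2}: (exp(2*I*pi/5))*(1), {3}: (exp(-2*I*pi/5))*(1), {4}: (exp(4*I*pi/5))*(1)
so (chi_3 * chi_0) takes values
  {0} -> 1, {1} -> exp(-4*I*pi/5), {2} -> exp(2*I*pi/5), {3} -> exp(-2*I*pi/5), {4} -> exp(4*I*pi/5).
Now take the inner product of this character with each irreducible chi from the table, <chi_3*chi_0, chi> = (1/5) sum_C |C| (chi_3*chi_0)(C) conj(chi(C)):
  <chi_3*chi_0, chi_0> = (1/5)[1*(1)*conj(1) + 1*(exp(-4*I*pi/5))*conj(1) + 1*(exp(2*I*pi/5))*conj(1) + 1*(exp(-2*I*pi/5))*conj(1) + 1*(exp(4*I*pi/5))*conj(1)]
      = (1/5)[(1) + (exp(-4*I*pi/5)) + (exp(2*I*pi/5)) + (exp(-2*I*pi/5)) + (exp(4*I*pi/5))] = 0/5 = 0
  <chi_3*chi_0, chi_1> = (1/5)[1*(1)*conj(1) + 1*(exp(-4*I*pi/5))*conj(exp(2*I*pi/5)) + 1*(exp(2*I*pi/5))*conj(exp(4*I*pi/5)) + 1*(exp(-2*I*pi/5))*conj(exp(-4*I*pi/5)) + 1*(exp(4*I*pi/5))*conj(exp(-2*I*pi/5))]
      = (1/5)[(1) + (exp(4*I*pi/5)) + (exp(-2*I*pi/5)) + (exp(2*I*pi/5)) + (exp(-4*I*pi/5))] = 0/5 = 0
  <chi_3*chi_0, chi_2> = (1/5)[1*(1)*conj(1) + 1*(exp(-4*I*pi/5))*conj(exp(4*I*pi/5)) + 1*(exp(2*I*pi/5))*conj(exp(-2*I*pi/5)) + 1*(exp(-2*I*pi/5))*conj(exp(2*I*pi/5)) + 1*(exp(4*I*pi/5))*conj(exp(-4*I*pi/5))]
      = (1/5)[(1) + (exp(2*I*pi/5)) + (exp(4*I*pi/5)) + (exp(-4*I*pi/5)) + (exp(-2*I*pi/5))] = 0/5 = 0
  <chi_3*chi_0, chi_3> = (1/5)[1*(1)*conj(1) + 1*(exp(-4*I*pi/5))*conj(exp(-4*I*pi/5)) + 1*(exp(2*I*pi/5))*conj(exp(2*I*pi/5)) + 1*(exp(-2*I*pi/5))*conj(exp(-2*I*pi/5)) + 1*(exp(4*I*pi/5))*conj(exp(4*I*pi/5))]
      = (1/5)[(1) + (1) + (1) + (1) + (1)] = 5/5 = 1
  <chi_3*chi_0, chi_4> = (1/5)[1*(1)*conj(1) + 1*(exp(-4*I*pi/5))*conj(exp(-2*I*pi/5)) + 1*(exp(2*I*pi/5))*conj(exp(-4*I*pi/5)) + 1*(exp(-2*I*pi/5))*conj(exp(4*I*pi/5)) + 1*(exp(4*I*pi/5))*conj(exp(2*I*pi/5))]
      = (1/5)[(1) + (exp(-2*I*pi/5)) + (exp(-4*I*pi/5)) + (exp(4*I*pi/5)) + (exp(2*I*pi/5))] = 0/5 = 0
(Exp terms are combined using exp(i*s)*conj(exp(i*t)) = exp(i*(s-t)), and sums of them are collapsed using the identity that for every m > 1 the m distinct m-th roots of unity sum to 0, e.g. 1 + exp(2*I*pi/3) + exp(-2*I*pi/3) = 0.)
Hence the multiplicities are chi_3: 1. Dimension check: dim(chi_3)*dim(chi_0) = 1*1 = 1 and sum (mult * dim) = 1*1 = 1.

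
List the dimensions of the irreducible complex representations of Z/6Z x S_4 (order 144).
Dimensions: 1, 1, 1, 1, 1, 1, 1, 1, 1, 1, 1, 1, 2, 2, 2, 2, 2, 2, 3, 3, 3, 3, 3, 3, 3, 3, 3, 3, 3, 3

Reasoning: There are 30 irreducibles (= number of conjugacy classes). Their dimensions d_i satisfy sum d_i^2 = |G| = 144: 1 + 1 + 1 + 1 + 1 + 1 + 1 + 1 + 1 + 1 + 1 + 1 + 4 + 4 + 4 + 4 + 4 + 4 + 9 + 9 + 9 + 9 + 9 + 9 + 9 + 9 + 9 + 9 + 9 + 9 = 144. (For the product with Z/6Z: each of the 6 1-dim characters of Z/6Z tensors with each irrep of S_4, giving 6 copies of each S_4-dimension.)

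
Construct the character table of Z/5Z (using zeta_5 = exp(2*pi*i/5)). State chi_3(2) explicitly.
Character table of Z/5Z (irreps indexed chi_0,...,chi_4 with chi_k(m) = zeta_5^(k*m), zeta_5 = exp(2*pi*i/5)):
  irrep \ class  {0} (size 1)  {1} (size 1)    {2} (size 1)    {3} (size 1)    {4} (size 1)  
  chi_0          1             1               1               1               1             
  chi_1          1             exp(2*I*pi/5)   exp(4*I*pi/5)   exp(-4*I*pi/5)  exp(-2*I*pi/5)
  chi_2          1             exp(4*I*pi/5)   exp(-2*I*pi/5)  exp(2*I*pi/5)   exp(-4*I*pi/5)
  chi_3          1             exp(-4*I*pi/5)  exp(2*I*pi/5)   exp(-2*I*pi/5)  exp(4*I*pi/5) 
  chi_4          1             exp(-2*I*pi/5)  exp(-4*I*pi/5)  exp(4*I*pi/5)   exp(2*I*pi/5) 

Spot check: chi_3(2) = zeta_5^(3*2) = zeta_5^6 = exp(2*I*pi/5).

Reasoning: Z/5Z is abelian, so all 5 irreducible complex representations are 1-dimensional. They are given by chi_k(m) = zeta_5^(k*m) for k = 0,...,4. Row orthogonality: sum_m chi_k(m) conj(chi_l(m)) = 5 * [k = l].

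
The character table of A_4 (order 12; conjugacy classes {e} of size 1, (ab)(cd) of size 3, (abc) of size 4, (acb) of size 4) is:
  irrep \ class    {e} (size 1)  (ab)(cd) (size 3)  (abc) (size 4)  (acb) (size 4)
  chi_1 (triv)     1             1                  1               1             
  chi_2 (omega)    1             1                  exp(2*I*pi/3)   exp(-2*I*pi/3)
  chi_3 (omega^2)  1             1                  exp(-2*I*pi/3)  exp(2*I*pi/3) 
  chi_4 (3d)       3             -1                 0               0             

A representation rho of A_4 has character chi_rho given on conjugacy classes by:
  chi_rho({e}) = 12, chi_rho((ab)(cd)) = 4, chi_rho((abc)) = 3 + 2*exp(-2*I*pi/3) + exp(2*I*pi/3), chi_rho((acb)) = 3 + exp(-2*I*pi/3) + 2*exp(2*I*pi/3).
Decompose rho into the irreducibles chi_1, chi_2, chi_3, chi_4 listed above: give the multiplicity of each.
Multiplicities: chi_1: 3, chi_2: 1, chi_3: 2, chi_4: 2.

Reasoning: Use <chi_rho, chi> = (1/|G|) sum_C |C| * chi_rho(C) * conj(chi(C)) with |G| = 12 for each irreducible chi in the table:
  <chi_rho, chi_1> = (1/12)[1*(12)*conj(1) + 3*(4)*conj(1) + 4*(3 + 2*exp(-2*I*pi/3) + exp(2*I*pi/3))*conj(1) + 4*(3 + exp(-2*I*pi/3) + 2*exp(2*I*pi/3))*conj(1)]
      = (1/12)[(12) + (12) + (12 + 8*exp(-2*I*pi/3) + 4*exp(2*I*pi/3)) + (12 + 4*exp(-2*I*pi/3) + 8*exp(2*I*pi/3))] = 36/12 = 3
  <chi_rho, chi_2> = (1/12)[1*(12)*conj(1) + 3*(4)*conj(1) + 4*(3 + 2*exp(-2*I*pi/3) + exp(2*I*pi/3))*conj(exp(2*I*pi/3)) + 4*(3 + exp(-2*I*pi/3) + 2*exp(2*I*pi/3))*conj(exp(-2*I*pi/3))]
      = (1/12)[(12) + (12) + (4 + 12*exp(-2*I*pi/3) + 8*exp(2*I*pi/3)) + (4 + 8*exp(-2*I*pi/3) + 12*exp(2*I*pi/3))] = 12/12 = 1
  <chi_rho, chi_3> = (1/12)[1*(12)*conj(1) + 3*(4)*conj(1) + 4*(3 + 2*exp(-2*I*pi/3) + exp(2*I*pi/3))*conj(exp(-2*I*pi/3)) + 4*(3 + exp(-2*I*pi/3) + 2*exp(2*I*pi/3))*conj(exp(2*I*pi/3))]
      = (1/12)[(12) + (12) + (8 + 4*exp(-2*I*pi/3) + 12*exp(2*I*pi/3)) + (8 + 12*exp(-2*I*pi/3) + 4*exp(2*I*pi/3))] = 24/12 = 2
  <chi_rho, chi_4> = (1/12)[1*(12)*conj(3) + 3*(4)*conj(-1) + 4*(3 + 2*exp(-2*I*pi/3) + exp(2*I*pi/3))*conj(0) + 4*(3 + exp(-2*I*pi/3) + 2*exp(2*I*pi/3))*conj(0)]
      = (1/12)[(36) + (-12) + (0) + (0)] = 24/12 = 2
(Exp terms are combined using exp(i*s)*conj(exp(i*t)) = exp(i*(s-t)), and sums of them are collapsed using the identity that for every m > 1 the m distinct m-th roots of unity sum to 0, e.g. 1 + exp(2*I*pi/3) + exp(-2*I*pi/3) = 0.)
Dimension check: dim(rho) = sum (mult * dim) = 3*1 + 1*1 + 2*1 + 2*3 = 12 = chi_rho(e) = 12.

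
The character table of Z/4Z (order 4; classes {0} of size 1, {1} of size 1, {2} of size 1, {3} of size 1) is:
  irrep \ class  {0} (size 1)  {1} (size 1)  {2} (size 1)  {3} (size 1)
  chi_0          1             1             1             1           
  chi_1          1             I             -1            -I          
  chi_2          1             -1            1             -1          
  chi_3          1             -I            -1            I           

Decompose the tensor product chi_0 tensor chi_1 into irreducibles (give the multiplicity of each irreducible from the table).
chi_0 tensor chi_1 = chi_1 (all other irreducibles have multiplicity 0).

Derivation: The character of a tensor product is the pointwise product (chi_0 * chi_1)(C) = chi_0(C) * chi_1(C):
  {0}: (1)*(1), {1}: (1)*(I), {2}: (1)*(-1), {3}: (1)*(-I)
so (chi_0 * chi_1) takes values
  {0} -> 1, {1} -> I, {2} -> -1, {3} -> -I.
Now take the inner product of this character with each irreducible chi from the table, <chi_0*chi_1, chi> = (1/4) sum_C |C| (chi_0*chi_1)(C) conj(chi(C)):
  <chi_0*chi_1, chi_0> = (1/4)[1*(1)*conj(1) + 1*(I)*conj(1) + 1*(-1)*conj(1) + 1*(-I)*conj(1)]
      = (1/4)[(1) + (I) + (-1) + (-I)] = 0/4 = 0
  <chi_0*chi_1, chi_1> = (1/4)[1*(1)*conj(1) + 1*(I)*conj(I) + 1*(-1)*conj(-1) + 1*(-I)*conj(-I)]
      = (1/4)[(1) + (1) + (1) + (1)] = 4/4 = 1
  <chi_0*chi_1, chi_2> = (1/4)[1*(1)*conj(1) + 1*(I)*conj(-1) + 1*(-1)*conj(1) + 1*(-I)*conj(-1)]
      = (1/4)[(1) + (-I) + (-1) + (I)] = 0/4 = 0
  <chi_0*chi_1, chi_3> = (1/4)[1*(1)*conj(1) + 1*(I)*conj(-I) + 1*(-1)*conj(-1) + 1*(-I)*conj(I)]
      = (1/4)[(1) + (-1) + (1) + (-1)] = 0/4 = 0
(Exp terms are combined using exp(i*s)*conj(exp(i*t)) = exp(i*(s-t)), and sums of them are collapsed using the identity that for every m > 1 the m distinct m-th roots of unity sum to 0, e.g. 1 + exp(2*I*pi/3) + exp(-2*I*pi/3) = 0.)
Hence the multiplicities are chi_1: 1. Dimension check: dim(chi_0)*dim(chi_1) = 1*1 = 1 and sum (mult * dim) = 1*1 = 1.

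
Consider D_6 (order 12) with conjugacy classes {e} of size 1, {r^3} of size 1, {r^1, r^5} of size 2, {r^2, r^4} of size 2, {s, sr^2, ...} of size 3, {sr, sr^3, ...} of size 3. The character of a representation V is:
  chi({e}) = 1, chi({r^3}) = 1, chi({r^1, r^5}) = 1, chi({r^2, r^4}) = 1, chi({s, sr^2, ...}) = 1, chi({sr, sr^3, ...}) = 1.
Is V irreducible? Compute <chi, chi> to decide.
Irreducible: <chi, chi> = 1.

Derivation: <chi, chi> = (1/|G|) sum_C |C| * |chi(C)|^2 = (1/12)[1*|1|^2 + 1*|1|^2 + 2*|1|^2 + 2*|1|^2 + 3*|1|^2 + 3*|1|^2]
  = (1/12)[(1) + (1) + (2) + (2) + (3) + (3)] = 12/12 = 1.
A character is irreducible iff <chi, chi> = 1, so this representation is irreducible.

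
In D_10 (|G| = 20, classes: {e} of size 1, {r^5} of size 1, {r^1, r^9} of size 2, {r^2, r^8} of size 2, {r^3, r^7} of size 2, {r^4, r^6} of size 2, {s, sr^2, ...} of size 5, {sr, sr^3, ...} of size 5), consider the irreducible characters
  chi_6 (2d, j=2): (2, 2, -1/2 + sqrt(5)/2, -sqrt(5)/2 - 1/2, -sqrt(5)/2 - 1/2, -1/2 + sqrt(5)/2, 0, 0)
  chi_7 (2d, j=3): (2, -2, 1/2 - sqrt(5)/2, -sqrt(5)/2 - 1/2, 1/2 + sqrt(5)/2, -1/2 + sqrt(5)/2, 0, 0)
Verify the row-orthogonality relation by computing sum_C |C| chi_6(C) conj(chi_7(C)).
Sum = 0; so <chi_6, chi_7> = 0 (distinct irreducibles are orthogonal).

Solution. Compute term by term over conjugacy classes (|C| * chi_6(C) * conj(chi_7(C))):
  1*(2)*conj(2) + 1*(2)*conj(-2) + 2*(-1/2 + sqrt(5)/2)*conj(1/2 - sqrt(5)/2) + 2*(-sqrt(5)/2 - 1/2)*conj(-sqrt(5)/2 - 1/2) + 2*(-sqrt(5)/2 - 1/2)*conj(1/2 + sqrt(5)/2) + 2*(-1/2 + sqrt(5)/2)*conj(-1/2 + sqrt(5)/2) + 5*(0)*conj(0) + 5*(0)*conj(0)
  = (4) + (-4) + (-3 + sqrt(5)) + (sqrt(5) + 3) + (-3 - sqrt(5)) + (3 - sqrt(5)) + (0) + (0)
  = 0.
Dividing by |G| = 20 gives 0/20 = 0, matching the row-orthogonality relation <chi_6, chi_7> = [chi_6 = chi_7].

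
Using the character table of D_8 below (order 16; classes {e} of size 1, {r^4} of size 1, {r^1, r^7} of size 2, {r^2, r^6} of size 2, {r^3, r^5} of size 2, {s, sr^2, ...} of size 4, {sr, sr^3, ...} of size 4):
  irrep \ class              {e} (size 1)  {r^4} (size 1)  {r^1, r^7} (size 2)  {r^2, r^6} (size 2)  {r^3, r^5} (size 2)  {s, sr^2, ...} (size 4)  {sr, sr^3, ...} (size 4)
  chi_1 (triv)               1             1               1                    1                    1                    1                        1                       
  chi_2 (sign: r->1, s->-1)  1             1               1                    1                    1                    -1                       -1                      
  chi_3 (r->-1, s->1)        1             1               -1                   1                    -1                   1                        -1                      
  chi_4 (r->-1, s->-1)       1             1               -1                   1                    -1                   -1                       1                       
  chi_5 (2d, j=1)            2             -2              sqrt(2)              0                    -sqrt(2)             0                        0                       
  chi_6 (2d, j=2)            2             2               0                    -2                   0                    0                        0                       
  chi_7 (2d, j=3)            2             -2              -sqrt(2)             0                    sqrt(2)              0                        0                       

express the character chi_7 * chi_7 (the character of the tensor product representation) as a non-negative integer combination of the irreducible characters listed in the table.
chi_7 tensor chi_7 = chi_1 + chi_2 + chi_6 (all other irreducibles have multiplicity 0).

The character of a tensor product is the pointwise product (chi_7 * chi_7)(C) = chi_7(C) * chi_7(C):
  {e}: (2)*(2), {r^4}: (-2)*(-2), {r^1, r^7}: (-sqrt(2))*(-sqrt(2)), {r^2, r^6}: (0)*(0), {r^3, r^5}: (sqrt(2))*(sqrt(2)), {s, sr^2, ...}: (0)*(0), {sr, sr^3, ...}: (0)*(0)
so (chi_7 * chi_7) takes values
  {e} -> 4, {r^4} -> 4, {r^1, r^7} -> 2, {r^2, r^6} -> 0, {r^3, r^5} -> 2, {s, sr^2, ...} -> 0, {sr, sr^3, ...} -> 0.
Now take the inner product of this character with each irreducible chi from the table, <chi_7*chi_7, chi> = (1/16) sum_C |C| (chi_7*chi_7)(C) conj(chi(C)):
  <chi_7*chi_7, chi_1> = (1/16)[1*(4)*conj(1) + 1*(4)*conj(1) + 2*(2)*conj(1) + 2*(0)*conj(1) + 2*(2)*conj(1) + 4*(0)*conj(1) + 4*(0)*conj(1)]
      = (1/16)[(4) + (4) + (4) + (0) + (4) + (0) + (0)] = 16/16 = 1
  <chi_7*chi_7, chi_2> = (1/16)[1*(4)*conj(1) + 1*(4)*conj(1) + 2*(2)*conj(1) + 2*(0)*conj(1) + 2*(2)*conj(1) + 4*(0)*conj(-1) + 4*(0)*conj(-1)]
      = (1/16)[(4) + (4) + (4) + (0) + (4) + (0) + (0)] = 16/16 = 1
  <chi_7*chi_7, chi_3> = (1/16)[1*(4)*conj(1) + 1*(4)*conj(1) + 2*(2)*conj(-1) + 2*(0)*conj(1) + 2*(2)*conj(-1) + 4*(0)*conj(1) + 4*(0)*conj(-1)]
      = (1/16)[(4) + (4) + (-4) + (0) + (-4) + (0) + (0)] = 0/16 = 0
  <chi_7*chi_7, chi_4> = (1/16)[1*(4)*conj(1) + 1*(4)*conj(1) + 2*(2)*conj(-1) + 2*(0)*conj(1) + 2*(2)*conj(-1) + 4*(0)*conj(-1) + 4*(0)*conj(1)]
      = (1/16)[(4) + (4) + (-4) + (0) + (-4) + (0) + (0)] = 0/16 = 0
  <chi_7*chi_7, chi_5> = (1/16)[1*(4)*conj(2) + 1*(4)*conj(-2) + 2*(2)*conj(sqrt(2)) + 2*(0)*conj(0) + 2*(2)*conj(-sqrt(2)) + 4*(0)*conj(0) + 4*(0)*conj(0)]
      = (1/16)[(8) + (-8) + (4*sqrt(2)) + (0) + (-4*sqrt(2)) + (0) + (0)] = 0/16 = 0
  <chi_7*chi_7, chi_6> = (1/16)[1*(4)*conj(2) + 1*(4)*conj(2) + 2*(2)*conj(0) + 2*(0)*conj(-2) + 2*(2)*conj(0) + 4*(0)*conj(0) + 4*(0)*conj(0)]
      = (1/16)[(8) + (8) + (0) + (0) + (0) + (0) + (0)] = 16/16 = 1
  <chi_7*chi_7, chi_7> = (1/16)[1*(4)*conj(2) + 1*(4)*conj(-2) + 2*(2)*conj(-sqrt(2)) + 2*(0)*conj(0) + 2*(2)*conj(sqrt(2)) + 4*(0)*conj(0) + 4*(0)*conj(0)]
      = (1/16)[(8) + (-8) + (-4*sqrt(2)) + (0) + (4*sqrt(2)) + (0) + (0)] = 0/16 = 0
Hence the multiplicities are chi_1: 1, chi_2: 1, chi_6: 1. Dimension check: dim(chi_7)*dim(chi_7) = 2*2 = 4 and sum (mult * dim) = 1*1 + 1*1 + 1*2 = 4.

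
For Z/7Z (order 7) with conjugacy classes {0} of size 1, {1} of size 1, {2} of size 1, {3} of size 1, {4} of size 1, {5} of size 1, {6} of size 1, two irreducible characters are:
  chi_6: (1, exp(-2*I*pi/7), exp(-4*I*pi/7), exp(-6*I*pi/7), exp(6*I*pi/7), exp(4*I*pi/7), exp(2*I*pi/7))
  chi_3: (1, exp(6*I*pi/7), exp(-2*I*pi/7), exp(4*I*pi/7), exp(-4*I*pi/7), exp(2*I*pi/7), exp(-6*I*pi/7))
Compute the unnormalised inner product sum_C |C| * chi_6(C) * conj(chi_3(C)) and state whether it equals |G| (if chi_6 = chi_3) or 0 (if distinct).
Sum = 0; so <chi_6, chi_3> = 0 (distinct irreducibles are orthogonal).

Details: Compute term by term over conjugacy classes (|C| * chi_6(C) * conj(chi_3(C))):
  1*(1)*conj(1) + 1*(exp(-2*I*pi/7))*conj(exp(6*I*pi/7)) + 1*(exp(-4*I*pi/7))*conj(exp(-2*I*pi/7)) + 1*(exp(-6*I*pi/7))*conj(exp(4*I*pi/7)) + 1*(exp(6*I*pi/7))*conj(exp(-4*I*pi/7)) + 1*(exp(4*I*pi/7))*conj(exp(2*I*pi/7)) + 1*(exp(2*I*pi/7))*conj(exp(-6*I*pi/7))
  = (1) + (exp(6*I*pi/7)) + (exp(-2*I*pi/7)) + (exp(4*I*pi/7)) + (exp(-4*I*pi/7)) + (exp(2*I*pi/7)) + (exp(-6*I*pi/7))
  = 0.
(Exp terms are combined using exp(i*s)*conj(exp(i*t)) = exp(i*(s-t)), and sums of them are collapsed using the identity that for every m > 1 the m distinct m-th roots of unity sum to 0, e.g. 1 + exp(2*I*pi/3) + exp(-2*I*pi/3) = 0.)
Dividing by |G| = 7 gives 0/7 = 0, matching the row-orthogonality relation <chi_6, chi_3> = [chi_6 = chi_3].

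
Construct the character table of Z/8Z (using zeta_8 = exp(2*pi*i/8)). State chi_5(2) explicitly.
Character table of Z/8Z (irreps indexed chi_0,...,chi_7 with chi_k(m) = zeta_8^(k*m), zeta_8 = exp(2*pi*i/8)):
  irrep \ class  {0} (size 1)  {1} (size 1)    {2} (size 1)  {3} (size 1)    {4} (size 1)  {5} (size 1)    {6} (size 1)  {7} (size 1)  
  chi_0          1             1               1             1               1             1               1             1             
  chi_1          1             exp(I*pi/4)     I             exp(3*I*pi/4)   -1            exp(-3*I*pi/4)  -I            exp(-I*pi/4)  
  chi_2          1             I               -1            -I              1             I               -1            -I            
  chi_3          1             exp(3*I*pi/4)   -I            exp(I*pi/4)     -1            exp(-I*pi/4)    I             exp(-3*I*pi/4)
  chi_4          1             -1              1             -1              1             -1              1             -1            
  chi_5          1             exp(-3*I*pi/4)  I             exp(-I*pi/4)    -1            exp(I*pi/4)     -I            exp(3*I*pi/4) 
  chi_6          1             -I              -1            I               1             -I              -1            I             
  chi_7          1             exp(-I*pi/4)    -I            exp(-3*I*pi/4)  -1            exp(3*I*pi/4)   I             exp(I*pi/4)   

Spot check: chi_5(2) = zeta_8^(5*2) = zeta_8^10 = I.

Reasoning: Z/8Z is abelian, so all 8 irreducible complex representations are 1-dimensional. They are given by chi_k(m) = zeta_8^(k*m) for k = 0,...,7. Row orthogonality: sum_m chi_k(m) conj(chi_l(m)) = 8 * [k = l].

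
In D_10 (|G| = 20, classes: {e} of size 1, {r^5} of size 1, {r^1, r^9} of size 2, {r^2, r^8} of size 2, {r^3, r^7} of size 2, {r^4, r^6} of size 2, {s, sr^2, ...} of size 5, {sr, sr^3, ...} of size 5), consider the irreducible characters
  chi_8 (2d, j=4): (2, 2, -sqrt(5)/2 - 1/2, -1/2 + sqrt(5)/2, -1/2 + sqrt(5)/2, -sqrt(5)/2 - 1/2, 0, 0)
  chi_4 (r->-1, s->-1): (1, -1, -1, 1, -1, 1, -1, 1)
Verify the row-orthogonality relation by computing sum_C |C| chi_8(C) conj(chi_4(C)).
Sum = 0; so <chi_8, chi_4> = 0 (distinct irreducibles are orthogonal).

Reasoning: Compute term by term over conjugacy classes (|C| * chi_8(C) * conj(chi_4(C))):
  1*(2)*conj(1) + 1*(2)*conj(-1) + 2*(-sqrt(5)/2 - 1/2)*conj(-1) + 2*(-1/2 + sqrt(5)/2)*conj(1) + 2*(-1/2 + sqrt(5)/2)*conj(-1) + 2*(-sqrt(5)/2 - 1/2)*conj(1) + 5*(0)*conj(-1) + 5*(0)*conj(1)
  = (2) + (-2) + (1 + sqrt(5)) + (-1 + sqrt(5)) + (1 - sqrt(5)) + (-sqrt(5) - 1) + (0) + (0)
  = 0.
Dividing by |G| = 20 gives 0/20 = 0, matching the row-orthogonality relation <chi_8, chi_4> = [chi_8 = chi_4].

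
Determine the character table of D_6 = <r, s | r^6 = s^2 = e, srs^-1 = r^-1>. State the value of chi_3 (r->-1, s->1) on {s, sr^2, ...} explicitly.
Conjugacy classes: {e} of size 1, {r^3} of size 1, {r^1, r^5} of size 2, {r^2, r^4} of size 2, {s, sr^2, ...} of size 3, {sr, sr^3, ...} of size 3.
Character table:
  irrep \ class              {e} (size 1)  {r^3} (size 1)  {r^1, r^5} (size 2)  {r^2, r^4} (size 2)  {s, sr^2, ...} (size 3)  {sr, sr^3, ...} (size 3)
  chi_1 (triv)               1             1               1                    1                    1                        1                       
  chi_2 (sign: r->1, s->-1)  1             1               1                    1                    -1                       -1                      
  chi_3 (r->-1, s->1)        1             -1              -1                   1                    1                        -1                      
  chi_4 (r->-1, s->-1)       1             -1              -1                   1                    -1                       1                       
  chi_5 (2d, j=1)            2             -2              1                    -1                   0                        0                       
  chi_6 (2d, j=2)            2             2               -1                   -1                   0                        0                       

Spot check: chi_3 (r->-1, s->1) on {s, sr^2, ...} = 1.

Justification: D_6 has order 2*6 = 12 with 6 conjugacy classes, hence 6 irreducibles. Sum of squared dims 1 + 1 + 1 + 1 + 4 + 4 = 12 = |G|. Linear characters come from the abelianisation; the 2-dimensional irreps have character r^k -> 2*cos(2*pi*j*k/6), reflections -> 0.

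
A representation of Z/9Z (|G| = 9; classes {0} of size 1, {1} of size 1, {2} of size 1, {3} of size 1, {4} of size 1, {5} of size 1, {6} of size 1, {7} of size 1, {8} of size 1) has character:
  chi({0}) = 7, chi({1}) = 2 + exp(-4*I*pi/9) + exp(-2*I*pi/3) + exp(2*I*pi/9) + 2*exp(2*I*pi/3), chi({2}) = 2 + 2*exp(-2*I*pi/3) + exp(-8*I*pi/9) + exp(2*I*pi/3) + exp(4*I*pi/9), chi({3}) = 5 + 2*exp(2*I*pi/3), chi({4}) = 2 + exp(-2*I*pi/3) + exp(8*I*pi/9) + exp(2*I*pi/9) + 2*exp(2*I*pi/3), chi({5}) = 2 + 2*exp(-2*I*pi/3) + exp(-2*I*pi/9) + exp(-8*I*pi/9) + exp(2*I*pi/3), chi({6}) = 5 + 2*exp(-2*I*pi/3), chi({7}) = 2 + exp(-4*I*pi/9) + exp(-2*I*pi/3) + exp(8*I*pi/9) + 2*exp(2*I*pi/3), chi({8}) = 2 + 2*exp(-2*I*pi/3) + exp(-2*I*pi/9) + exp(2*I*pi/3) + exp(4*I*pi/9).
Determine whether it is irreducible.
Not irreducible (reducible): <chi, chi> = 11 > 1.

Reasoning: <chi, chi> = (1/|G|) sum_C |C| * |chi(C)|^2 = (1/9)[1*|7|^2 + 1*|2 + exp(-4*I*pi/9) + exp(-2*I*pi/3) + exp(2*I*pi/9) + 2*exp(2*I*pi/3)|^2 + 1*|2 + 2*exp(-2*I*pi/3) + exp(-8*I*pi/9) + exp(2*I*pi/3) + exp(4*I*pi/9)|^2 + 1*|5 + 2*exp(2*I*pi/3)|^2 + 1*|2 + exp(-2*I*pi/3) + exp(8*I*pi/9) + exp(2*I*pi/9) + 2*exp(2*I*pi/3)|^2 + 1*|2 + 2*exp(-2*I*pi/3) + exp(-2*I*pi/9) + exp(-8*I*pi/9) + exp(2*I*pi/3)|^2 + 1*|5 + 2*exp(-2*I*pi/3)|^2 + 1*|2 + exp(-4*I*pi/9) + exp(-2*I*pi/3) + exp(8*I*pi/9) + 2*exp(2*I*pi/3)|^2 + 1*|2 + 2*exp(-2*I*pi/3) + exp(-2*I*pi/9) + exp(2*I*pi/3) + exp(4*I*pi/9)|^2]
  = (1/9)[(49) + (11 + 9*exp(-2*I*pi/3) + 4*exp(-4*I*pi/9) + 3*exp(-2*I*pi/9) + 3*exp(-8*I*pi/9) + 3*exp(8*I*pi/9) + 3*exp(2*I*pi/9) + 4*exp(4*I*pi/9) + 9*exp(2*I*pi/3)) + (11 + 9*exp(-2*I*pi/3) + 3*exp(-4*I*pi/9) + 3*exp(-2*I*pi/9) + 4*exp(-8*I*pi/9) + 4*exp(8*I*pi/9) + 3*exp(2*I*pi/9) + 3*exp(4*I*pi/9) + 9*exp(2*I*pi/3)) + (19) + (11 + 9*exp(-2*I*pi/3) + 3*exp(-4*I*pi/9) + 4*exp(-2*I*pi/9) + 3*exp(-8*I*pi/9) + 3*exp(8*I*pi/9) + 4*exp(2*I*pi/9) + 3*exp(4*I*pi/9) + 9*exp(2*I*pi/3)) + (11 + 9*exp(-2*I*pi/3) + 3*exp(-4*I*pi/9) + 4*exp(-2*I*pi/9) + 3*exp(-8*I*pi/9) + 3*exp(8*I*pi/9) + 4*exp(2*I*pi/9) + 3*exp(4*I*pi/9) + 9*exp(2*I*pi/3)) + (19) + (11 + 9*exp(-2*I*pi/3) + 3*exp(-4*I*pi/9) + 3*exp(-2*I*pi/9) + 4*exp(-8*I*pi/9) + 4*exp(8*I*pi/9) + 3*exp(2*I*pi/9) + 3*exp(4*I*pi/9) + 9*exp(2*I*pi/3)) + (11 + 9*exp(-2*I*pi/3) + 4*exp(-4*I*pi/9) + 3*exp(-2*I*pi/9) + 3*exp(-8*I*pi/9) + 3*exp(8*I*pi/9) + 3*exp(2*I*pi/9) + 4*exp(4*I*pi/9) + 9*exp(2*I*pi/3))] = 99/9 = 11.
(Exp terms are combined using exp(i*s)*conj(exp(i*t)) = exp(i*(s-t)), and sums of them are collapsed using the identity that for every m > 1 the m distinct m-th roots of unity sum to 0, e.g. 1 + exp(2*I*pi/3) + exp(-2*I*pi/3) = 0.)
A character is irreducible iff <chi, chi> = 1, so this representation is reducible.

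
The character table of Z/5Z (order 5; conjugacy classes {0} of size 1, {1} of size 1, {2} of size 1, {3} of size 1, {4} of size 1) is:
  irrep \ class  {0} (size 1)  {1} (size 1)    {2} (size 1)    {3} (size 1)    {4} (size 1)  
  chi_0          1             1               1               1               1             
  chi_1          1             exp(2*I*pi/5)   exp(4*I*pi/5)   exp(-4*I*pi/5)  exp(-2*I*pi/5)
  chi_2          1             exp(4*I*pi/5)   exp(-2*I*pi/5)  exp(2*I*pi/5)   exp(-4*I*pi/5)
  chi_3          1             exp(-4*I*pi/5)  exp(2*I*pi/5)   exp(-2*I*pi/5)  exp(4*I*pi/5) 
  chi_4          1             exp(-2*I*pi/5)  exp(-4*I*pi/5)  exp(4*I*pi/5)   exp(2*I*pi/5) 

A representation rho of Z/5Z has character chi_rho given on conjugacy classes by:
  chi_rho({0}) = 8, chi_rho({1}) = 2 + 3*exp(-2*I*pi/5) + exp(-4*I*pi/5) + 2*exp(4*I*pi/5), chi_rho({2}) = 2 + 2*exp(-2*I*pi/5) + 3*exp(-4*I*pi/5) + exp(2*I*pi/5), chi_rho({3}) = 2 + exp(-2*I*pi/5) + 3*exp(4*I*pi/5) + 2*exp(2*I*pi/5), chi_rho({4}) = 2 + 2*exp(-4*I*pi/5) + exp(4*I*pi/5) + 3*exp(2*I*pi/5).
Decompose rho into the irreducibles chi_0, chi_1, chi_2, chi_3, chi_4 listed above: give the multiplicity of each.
Multiplicities: chi_0: 2, chi_1: 0, chi_2: 2, chi_3: 1, chi_4: 3.

Derivation: Use <chi_rho, chi> = (1/|G|) sum_C |C| * chi_rho(C) * conj(chi(C)) with |G| = 5 for each irreducible chi in the table:
  <chi_rho, chi_0> = (1/5)[1*(8)*conj(1) + 1*(2 + 3*exp(-2*I*pi/5) + exp(-4*I*pi/5) + 2*exp(4*I*pi/5))*conj(1) + 1*(2 + 2*exp(-2*I*pi/5) + 3*exp(-4*I*pi/5) + exp(2*I*pi/5))*conj(1) + 1*(2 + exp(-2*I*pi/5) + 3*exp(4*I*pi/5) + 2*exp(2*I*pi/5))*conj(1) + 1*(2 + 2*exp(-4*I*pi/5) + exp(4*I*pi/5) + 3*exp(2*I*pi/5))*conj(1)]
      = (1/5)[(8) + (2 + 3*exp(-2*I*pi/5) + exp(-4*I*pi/5) + 2*exp(4*I*pi/5)) + (2 + 2*exp(-2*I*pi/5) + 3*exp(-4*I*pi/5) + exp(2*I*pi/5)) + (2 + exp(-2*I*pi/5) + 3*exp(4*I*pi/5) + 2*exp(2*I*pi/5)) + (2 + 2*exp(-4*I*pi/5) + exp(4*I*pi/5) + 3*exp(2*I*pi/5))] = 10/5 = 2
  <chi_rho, chi_1> = (1/5)[1*(8)*conj(1) + 1*(2 + 3*exp(-2*I*pi/5) + exp(-4*I*pi/5) + 2*exp(4*I*pi/5))*conj(exp(2*I*pi/5)) + 1*(2 + 2*exp(-2*I*pi/5) + 3*exp(-4*I*pi/5) + exp(2*I*pi/5))*conj(exp(4*I*pi/5)) + 1*(2 + exp(-2*I*pi/5) + 3*exp(4*I*pi/5) + 2*exp(2*I*pi/5))*conj(exp(-4*I*pi/5)) + 1*(2 + 2*exp(-4*I*pi/5) + exp(4*I*pi/5) + 3*exp(2*I*pi/5))*conj(exp(-2*I*pi/5))]
      = (1/5)[(8) + (2*exp(-2*I*pi/5) + 3*exp(-4*I*pi/5) + exp(4*I*pi/5) + 2*exp(2*I*pi/5)) + (2*exp(-4*I*pi/5) + exp(-2*I*pi/5) + 2*exp(4*I*pi/5) + 3*exp(2*I*pi/5)) + (3*exp(-2*I*pi/5) + 2*exp(-4*I*pi/5) + exp(2*I*pi/5) + 2*exp(4*I*pi/5)) + (2*exp(-2*I*pi/5) + exp(-4*I*pi/5) + 3*exp(4*I*pi/5) + 2*exp(2*I*pi/5))] = 0/5 = 0
  <chi_rho, chi_2> = (1/5)[1*(8)*conj(1) + 1*(2 + 3*exp(-2*I*pi/5) + exp(-4*I*pi/5) + 2*exp(4*I*pi/5))*conj(exp(4*I*pi/5)) + 1*(2 + 2*exp(-2*I*pi/5) + 3*exp(-4*I*pi/5) + exp(2*I*pi/5))*conj(exp(-2*I*pi/5)) + 1*(2 + exp(-2*I*pi/5) + 3*exp(4*I*pi/5) + 2*exp(2*I*pi/5))*conj(exp(2*I*pi/5)) + 1*(2 + 2*exp(-4*I*pi/5) + exp(4*I*pi/5) + 3*exp(2*I*pi/5))*conj(exp(-4*I*pi/5))]
      = (1/5)[(8) + (2 + 2*exp(-4*I*pi/5) + exp(2*I*pi/5) + 3*exp(4*I*pi/5)) + (2 + 3*exp(-2*I*pi/5) + exp(4*I*pi/5) + 2*exp(2*I*pi/5)) + (2 + 2*exp(-2*I*pi/5) + exp(-4*I*pi/5) + 3*exp(2*I*pi/5)) + (2 + 3*exp(-4*I*pi/5) + exp(-2*I*pi/5) + 2*exp(4*I*pi/5))] = 10/5 = 2
  <chi_rho, chi_3> = (1/5)[1*(8)*conj(1) + 1*(2 + 3*exp(-2*I*pi/5) + exp(-4*I*pi/5) + 2*exp(4*I*pi/5))*conj(exp(-4*I*pi/5)) + 1*(2 + 2*exp(-2*I*pi/5) + 3*exp(-4*I*pi/5) + exp(2*I*pi/5))*conj(exp(2*I*pi/5)) + 1*(2 + exp(-2*I*pi/5) + 3*exp(4*I*pi/5) + 2*exp(2*I*pi/5))*conj(exp(-2*I*pi/5)) + 1*(2 + 2*exp(-4*I*pi/5) + exp(4*I*pi/5) + 3*exp(2*I*pi/5))*conj(exp(4*I*pi/5))]
      = (1/5)[(8) + (1 + 2*exp(-2*I*pi/5) + 2*exp(4*I*pi/5) + 3*exp(2*I*pi/5)) + (1 + 2*exp(-2*I*pi/5) + 2*exp(-4*I*pi/5) + 3*exp(4*I*pi/5)) + (1 + 3*exp(-4*I*pi/5) + 2*exp(4*I*pi/5) + 2*exp(2*I*pi/5)) + (1 + 3*exp(-2*I*pi/5) + 2*exp(-4*I*pi/5) + 2*exp(2*I*pi/5))] = 5/5 = 1
  <chi_rho, chi_4> = (1/5)[1*(8)*conj(1) + 1*(2 + 3*exp(-2*I*pi/5) + exp(-4*I*pi/5) + 2*exp(4*I*pi/5))*conj(exp(-2*I*pi/5)) + 1*(2 + 2*exp(-2*I*pi/5) + 3*exp(-4*I*pi/5) + exp(2*I*pi/5))*conj(exp(-4*I*pi/5)) + 1*(2 + exp(-2*I*pi/5) + 3*exp(4*I*pi/5) + 2*exp(2*I*pi/5))*conj(exp(4*I*pi/5)) + 1*(2 + 2*exp(-4*I*pi/5) + exp(4*I*pi/5) + 3*exp(2*I*pi/5))*conj(exp(2*I*pi/5))]
      = (1/5)[(8) + (3 + 2*exp(-4*I*pi/5) + exp(-2*I*pi/5) + 2*exp(2*I*pi/5)) + (3 + exp(-4*I*pi/5) + 2*exp(4*I*pi/5) + 2*exp(2*I*pi/5)) + (3 + 2*exp(-2*I*pi/5) + 2*exp(-4*I*pi/5) + exp(4*I*pi/5)) + (3 + 2*exp(-2*I*pi/5) + exp(2*I*pi/5) + 2*exp(4*I*pi/5))] = 15/5 = 3
(Exp terms are combined using exp(i*s)*conj(exp(i*t)) = exp(i*(s-t)), and sums of them are collapsed using the identity that for every m > 1 the m distinct m-th roots of unity sum to 0, e.g. 1 + exp(2*I*pi/3) + exp(-2*I*pi/3) = 0.)
Dimension check: dim(rho) = sum (mult * dim) = 2*1 + 0*1 + 2*1 + 1*1 + 3*1 = 8 = chi_rho(e) = 8.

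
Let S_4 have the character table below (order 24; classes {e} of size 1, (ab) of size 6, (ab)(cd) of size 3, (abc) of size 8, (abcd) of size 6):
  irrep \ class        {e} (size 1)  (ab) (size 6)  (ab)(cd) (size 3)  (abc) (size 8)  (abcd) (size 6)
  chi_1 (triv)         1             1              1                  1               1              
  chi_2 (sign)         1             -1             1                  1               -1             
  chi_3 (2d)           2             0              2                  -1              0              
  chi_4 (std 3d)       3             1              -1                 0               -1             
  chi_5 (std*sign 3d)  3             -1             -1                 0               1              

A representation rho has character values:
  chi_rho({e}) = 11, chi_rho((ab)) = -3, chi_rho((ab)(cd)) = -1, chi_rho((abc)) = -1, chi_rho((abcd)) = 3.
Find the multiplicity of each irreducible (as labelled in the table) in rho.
Multiplicities: chi_1: 0, chi_2: 0, chi_3: 1, chi_4: 0, chi_5: 3.

Why: Use <chi_rho, chi> = (1/|G|) sum_C |C| * chi_rho(C) * conj(chi(C)) with |G| = 24 for each irreducible chi in the table:
  <chi_rho, chi_1> = (1/24)[1*(11)*conj(1) + 6*(-3)*conj(1) + 3*(-1)*conj(1) + 8*(-1)*conj(1) + 6*(3)*conj(1)]
      = (1/24)[(11) + (-18) + (-3) + (-8) + (18)] = 0/24 = 0
  <chi_rho, chi_2> = (1/24)[1*(11)*conj(1) + 6*(-3)*conj(-1) + 3*(-1)*conj(1) + 8*(-1)*conj(1) + 6*(3)*conj(-1)]
      = (1/24)[(11) + (18) + (-3) + (-8) + (-18)] = 0/24 = 0
  <chi_rho, chi_3> = (1/24)[1*(11)*conj(2) + 6*(-3)*conj(0) + 3*(-1)*conj(2) + 8*(-1)*conj(-1) + 6*(3)*conj(0)]
      = (1/24)[(22) + (0) + (-6) + (8) + (0)] = 24/24 = 1
  <chi_rho, chi_4> = (1/24)[1*(11)*conj(3) + 6*(-3)*conj(1) + 3*(-1)*conj(-1) + 8*(-1)*conj(0) + 6*(3)*conj(-1)]
      = (1/24)[(33) + (-18) + (3) + (0) + (-18)] = 0/24 = 0
  <chi_rho, chi_5> = (1/24)[1*(11)*conj(3) + 6*(-3)*conj(-1) + 3*(-1)*conj(-1) + 8*(-1)*conj(0) + 6*(3)*conj(1)]
      = (1/24)[(33) + (18) + (3) + (0) + (18)] = 72/24 = 3
Dimension check: dim(rho) = sum (mult * dim) = 0*1 + 0*1 + 1*2 + 0*3 + 3*3 = 11 = chi_rho(e) = 11.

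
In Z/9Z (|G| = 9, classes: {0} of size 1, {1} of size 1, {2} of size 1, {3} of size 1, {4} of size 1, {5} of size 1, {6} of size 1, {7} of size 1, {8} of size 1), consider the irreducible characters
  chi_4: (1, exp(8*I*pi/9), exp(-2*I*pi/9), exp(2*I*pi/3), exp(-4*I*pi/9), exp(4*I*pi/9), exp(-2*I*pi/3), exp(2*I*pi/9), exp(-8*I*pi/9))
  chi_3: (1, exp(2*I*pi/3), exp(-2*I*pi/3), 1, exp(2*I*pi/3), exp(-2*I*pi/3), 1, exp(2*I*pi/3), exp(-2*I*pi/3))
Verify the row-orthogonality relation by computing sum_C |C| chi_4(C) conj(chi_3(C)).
Sum = 0; so <chi_4, chi_3> = 0 (distinct irreducibles are orthogonal).

Compute term by term over conjugacy classes (|C| * chi_4(C) * conj(chi_3(C))):
  1*(1)*conj(1) + 1*(exp(8*I*pi/9))*conj(exp(2*I*pi/3)) + 1*(exp(-2*I*pi/9))*conj(exp(-2*I*pi/3)) + 1*(exp(2*I*pi/3))*conj(1) + 1*(exp(-4*I*pi/9))*conj(exp(2*I*pi/3)) + 1*(exp(4*I*pi/9))*conj(exp(-2*I*pi/3)) + 1*(exp(-2*I*pi/3))*conj(1) + 1*(exp(2*I*pi/9))*conj(exp(2*I*pi/3)) + 1*(exp(-8*I*pi/9))*conj(exp(-2*I*pi/3))
  = (1) + (exp(2*I*pi/9)) + (exp(4*I*pi/9)) + (exp(2*I*pi/3)) + (exp(8*I*pi/9)) + (exp(-8*I*pi/9)) + (exp(-2*I*pi/3)) + (exp(-4*I*pi/9)) + (exp(-2*I*pi/9))
  = 0.
(Exp terms are combined using exp(i*s)*conj(exp(i*t)) = exp(i*(s-t)), and sums of them are collapsed using the identity that for every m > 1 the m distinct m-th roots of unity sum to 0, e.g. 1 + exp(2*I*pi/3) + exp(-2*I*pi/3) = 0.)
Dividing by |G| = 9 gives 0/9 = 0, matching the row-orthogonality relation <chi_4, chi_3> = [chi_4 = chi_3].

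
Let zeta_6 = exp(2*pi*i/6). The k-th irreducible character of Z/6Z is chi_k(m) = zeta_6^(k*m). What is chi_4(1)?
chi_4(1) = zeta_6^4 = exp(-2*I*pi/3)

Details: chi_4(1) = zeta_6^(4*1) = zeta_6^4. Since zeta_6^6 = 1, this equals zeta_6^4 = exp(2*pi*i*4/6) = exp(-2*I*pi/3).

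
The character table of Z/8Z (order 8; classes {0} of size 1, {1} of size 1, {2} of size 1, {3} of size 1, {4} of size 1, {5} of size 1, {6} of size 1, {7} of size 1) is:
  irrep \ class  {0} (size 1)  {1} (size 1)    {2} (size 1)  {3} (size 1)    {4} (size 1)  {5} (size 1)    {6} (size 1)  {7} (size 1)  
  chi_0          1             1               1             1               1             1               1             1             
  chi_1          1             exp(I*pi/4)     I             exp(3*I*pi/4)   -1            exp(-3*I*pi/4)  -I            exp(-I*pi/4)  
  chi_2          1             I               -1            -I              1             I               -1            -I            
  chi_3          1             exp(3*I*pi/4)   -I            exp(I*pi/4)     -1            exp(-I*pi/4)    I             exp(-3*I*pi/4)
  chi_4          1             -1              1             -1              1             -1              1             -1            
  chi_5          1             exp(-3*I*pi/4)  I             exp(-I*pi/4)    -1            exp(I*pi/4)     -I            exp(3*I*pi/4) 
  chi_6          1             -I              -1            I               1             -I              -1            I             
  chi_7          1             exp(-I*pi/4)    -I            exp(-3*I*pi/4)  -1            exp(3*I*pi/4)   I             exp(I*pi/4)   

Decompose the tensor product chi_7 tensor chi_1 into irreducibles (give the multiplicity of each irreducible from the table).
chi_7 tensor chi_1 = chi_0 (all other irreducibles have multiplicity 0).

Why: The character of a tensor product is the pointwise product (chi_7 * chi_1)(C) = chi_7(C) * chi_1(C):
  {0}: (1)*(1), {1}: (exp(-I*pi/4))*(exp(I*pi/4)), {2}: (-I)*(I), {3}: (exp(-3*I*pi/4))*(exp(3*I*pi/4)), {4}: (-1)*(-1), {5}: (exp(3*I*pi/4))*(exp(-3*I*pi/4)), {6}: (I)*(-I), {7}: (exp(I*pi/4))*(exp(-I*pi/4))
so (chi_7 * chi_1) takes values
  {0} -> 1, {1} -> 1, {2} -> 1, {3} -> 1, {4} -> 1, {5} -> 1, {6} -> 1, {7} -> 1.
Now take the inner product of this character with each irreducible chi from the table, <chi_7*chi_1, chi> = (1/8) sum_C |C| (chi_7*chi_1)(C) conj(chi(C)):
  <chi_7*chi_1, chi_0> = (1/8)[1*(1)*conj(1) + 1*(1)*conj(1) + 1*(1)*conj(1) + 1*(1)*conj(1) + 1*(1)*conj(1) + 1*(1)*conj(1) + 1*(1)*conj(1) + 1*(1)*conj(1)]
      = (1/8)[(1) + (1) + (1) + (1) + (1) + (1) + (1) + (1)] = 8/8 = 1
  <chi_7*chi_1, chi_1> = (1/8)[1*(1)*conj(1) + 1*(1)*conj(exp(I*pi/4)) + 1*(1)*conj(I) + 1*(1)*conj(exp(3*I*pi/4)) + 1*(1)*conj(-1) + 1*(1)*conj(exp(-3*I*pi/4)) + 1*(1)*conj(-I) + 1*(1)*conj(exp(-I*pi/4))]
      = (1/8)[(1) + (exp(-I*pi/4)) + (-I) + (exp(-3*I*pi/4)) + (-1) + (exp(3*I*pi/4)) + (I) + (exp(I*pi/4))] = 0/8 = 0
  <chi_7*chi_1, chi_2> = (1/8)[1*(1)*conj(1) + 1*(1)*conj(I) + 1*(1)*conj(-1) + 1*(1)*conj(-I) + 1*(1)*conj(1) + 1*(1)*conj(I) + 1*(1)*conj(-1) + 1*(1)*conj(-I)]
      = (1/8)[(1) + (-I) + (-1) + (I) + (1) + (-I) + (-1) + (I)] = 0/8 = 0
  <chi_7*chi_1, chi_3> = (1/8)[1*(1)*conj(1) + 1*(1)*conj(exp(3*I*pi/4)) + 1*(1)*conj(-I) + 1*(1)*conj(exp(I*pi/4)) + 1*(1)*conj(-1) + 1*(1)*conj(exp(-I*pi/4)) + 1*(1)*conj(I) + 1*(1)*conj(exp(-3*I*pi/4))]
      = (1/8)[(1) + (exp(-3*I*pi/4)) + (I) + (exp(-I*pi/4)) + (-1) + (exp(I*pi/4)) + (-I) + (exp(3*I*pi/4))] = 0/8 = 0
  <chi_7*chi_1, chi_4> = (1/8)[1*(1)*conj(1) + 1*(1)*conj(-1) + 1*(1)*conj(1) + 1*(1)*conj(-1) + 1*(1)*conj(1) + 1*(1)*conj(-1) + 1*(1)*conj(1) + 1*(1)*conj(-1)]
      = (1/8)[(1) + (-1) + (1) + (-1) + (1) + (-1) + (1) + (-1)] = 0/8 = 0
  <chi_7*chi_1, chi_5> = (1/8)[1*(1)*conj(1) + 1*(1)*conj(exp(-3*I*pi/4)) + 1*(1)*conj(I) + 1*(1)*conj(exp(-I*pi/4)) + 1*(1)*conj(-1) + 1*(1)*conj(exp(I*pi/4)) + 1*(1)*conj(-I) + 1*(1)*conj(exp(3*I*pi/4))]
      = (1/8)[(1) + (exp(3*I*pi/4)) + (-I) + (exp(I*pi/4)) + (-1) + (exp(-I*pi/4)) + (I) + (exp(-3*I*pi/4))] = 0/8 = 0
  <chi_7*chi_1, chi_6> = (1/8)[1*(1)*conj(1) + 1*(1)*conj(-I) + 1*(1)*conj(-1) + 1*(1)*conj(I) + 1*(1)*conj(1) + 1*(1)*conj(-I) + 1*(1)*conj(-1) + 1*(1)*conj(I)]
      = (1/8)[(1) + (I) + (-1) + (-I) + (1) + (I) + (-1) + (-I)] = 0/8 = 0
  <chi_7*chi_1, chi_7> = (1/8)[1*(1)*conj(1) + 1*(1)*conj(exp(-I*pi/4)) + 1*(1)*conj(-I) + 1*(1)*conj(exp(-3*I*pi/4)) + 1*(1)*conj(-1) + 1*(1)*conj(exp(3*I*pi/4)) + 1*(1)*conj(I) + 1*(1)*conj(exp(I*pi/4))]
      = (1/8)[(1) + (exp(I*pi/4)) + (I) + (exp(3*I*pi/4)) + (-1) + (exp(-3*I*pi/4)) + (-I) + (exp(-I*pi/4))] = 0/8 = 0
(Exp terms are combined using exp(i*s)*conj(exp(i*t)) = exp(i*(s-t)), and sums of them are collapsed using the identity that for every m > 1 the m distinct m-th roots of unity sum to 0, e.g. 1 + exp(2*I*pi/3) + exp(-2*I*pi/3) = 0.)
Hence the multiplicities are chi_0: 1. Dimension check: dim(chi_7)*dim(chi_1) = 1*1 = 1 and sum (mult * dim) = 1*1 = 1.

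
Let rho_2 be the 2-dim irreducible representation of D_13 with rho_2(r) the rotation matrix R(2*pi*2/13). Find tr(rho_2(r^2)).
chi_{rho_2}(r^2) = 2*cos(2*pi*2*2/13) = -2*cos(5*pi/13)

Justification: rho_2(r^2) is rotation by angle 2*pi*2*2/13, whose trace is 2*cos(2*pi*2*2/13) = -2*cos(5*pi/13).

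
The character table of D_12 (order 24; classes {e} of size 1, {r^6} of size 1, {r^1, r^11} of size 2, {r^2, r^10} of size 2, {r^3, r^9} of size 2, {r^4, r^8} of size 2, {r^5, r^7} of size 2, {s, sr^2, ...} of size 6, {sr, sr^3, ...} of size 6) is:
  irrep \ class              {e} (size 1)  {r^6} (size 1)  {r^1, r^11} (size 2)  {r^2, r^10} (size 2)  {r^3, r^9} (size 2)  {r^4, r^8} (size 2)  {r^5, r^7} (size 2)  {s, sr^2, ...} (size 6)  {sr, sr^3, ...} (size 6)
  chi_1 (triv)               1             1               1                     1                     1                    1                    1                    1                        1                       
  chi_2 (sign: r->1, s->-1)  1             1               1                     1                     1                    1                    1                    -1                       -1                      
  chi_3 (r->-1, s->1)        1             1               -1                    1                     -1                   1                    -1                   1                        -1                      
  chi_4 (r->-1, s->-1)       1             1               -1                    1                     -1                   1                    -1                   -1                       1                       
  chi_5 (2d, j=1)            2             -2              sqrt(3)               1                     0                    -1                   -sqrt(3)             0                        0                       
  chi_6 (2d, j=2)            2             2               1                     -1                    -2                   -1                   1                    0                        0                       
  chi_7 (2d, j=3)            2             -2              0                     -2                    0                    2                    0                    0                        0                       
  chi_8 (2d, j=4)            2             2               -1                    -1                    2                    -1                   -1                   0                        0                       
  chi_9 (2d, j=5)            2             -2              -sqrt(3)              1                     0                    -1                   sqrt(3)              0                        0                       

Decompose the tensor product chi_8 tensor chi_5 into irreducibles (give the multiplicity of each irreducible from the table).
chi_8 tensor chi_5 = chi_7 + chi_9 (all other irreducibles have multiplicity 0).

Argument: The character of a tensor product is the pointwise product (chi_8 * chi_5)(C) = chi_8(C) * chi_5(C):
  {e}: (2)*(2), {r^6}: (2)*(-2), {r^1, r^11}: (-1)*(sqrt(3)), {r^2, r^10}: (-1)*(1), {r^3, r^9}: (2)*(0), {r^4, r^8}: (-1)*(-1), {r^5, r^7}: (-1)*(-sqrt(3)), {s, sr^2, ...}: (0)*(0), {sr, sr^3, ...}: (0)*(0)
so (chi_8 * chi_5) takes values
  {e} -> 4, {r^6} -> -4, {r^1, r^11} -> -sqrt(3), {r^2, r^10} -> -1, {r^3, r^9} -> 0, {r^4, r^8} -> 1, {r^5, r^7} -> sqrt(3), {s, sr^2, ...} -> 0, {sr, sr^3, ...} -> 0.
Now take the inner product of this character with each irreducible chi from the table, <chi_8*chi_5, chi> = (1/24) sum_C |C| (chi_8*chi_5)(C) conj(chi(C)):
  <chi_8*chi_5, chi_1> = (1/24)[1*(4)*conj(1) + 1*(-4)*conj(1) + 2*(-sqrt(3))*conj(1) + 2*(-1)*conj(1) + 2*(0)*conj(1) + 2*(1)*conj(1) + 2*(sqrt(3))*conj(1) + 6*(0)*conj(1) + 6*(0)*conj(1)]
      = (1/24)[(4) + (-4) + (-2*sqrt(3)) + (-2) + (0) + (2) + (2*sqrt(3)) + (0) + (0)] = 0/24 = 0
  <chi_8*chi_5, chi_2> = (1/24)[1*(4)*conj(1) + 1*(-4)*conj(1) + 2*(-sqrt(3))*conj(1) + 2*(-1)*conj(1) + 2*(0)*conj(1) + 2*(1)*conj(1) + 2*(sqrt(3))*conj(1) + 6*(0)*conj(-1) + 6*(0)*conj(-1)]
      = (1/24)[(4) + (-4) + (-2*sqrt(3)) + (-2) + (0) + (2) + (2*sqrt(3)) + (0) + (0)] = 0/24 = 0
  <chi_8*chi_5, chi_3> = (1/24)[1*(4)*conj(1) + 1*(-4)*conj(1) + 2*(-sqrt(3))*conj(-1) + 2*(-1)*conj(1) + 2*(0)*conj(-1) + 2*(1)*conj(1) + 2*(sqrt(3))*conj(-1) + 6*(0)*conj(1) + 6*(0)*conj(-1)]
      = (1/24)[(4) + (-4) + (2*sqrt(3)) + (-2) + (0) + (2) + (-2*sqrt(3)) + (0) + (0)] = 0/24 = 0
  <chi_8*chi_5, chi_4> = (1/24)[1*(4)*conj(1) + 1*(-4)*conj(1) + 2*(-sqrt(3))*conj(-1) + 2*(-1)*conj(1) + 2*(0)*conj(-1) + 2*(1)*conj(1) + 2*(sqrt(3))*conj(-1) + 6*(0)*conj(-1) + 6*(0)*conj(1)]
      = (1/24)[(4) + (-4) + (2*sqrt(3)) + (-2) + (0) + (2) + (-2*sqrt(3)) + (0) + (0)] = 0/24 = 0
  <chi_8*chi_5, chi_5> = (1/24)[1*(4)*conj(2) + 1*(-4)*conj(-2) + 2*(-sqrt(3))*conj(sqrt(3)) + 2*(-1)*conj(1) + 2*(0)*conj(0) + 2*(1)*conj(-1) + 2*(sqrt(3))*conj(-sqrt(3)) + 6*(0)*conj(0) + 6*(0)*conj(0)]
      = (1/24)[(8) + (8) + (-6) + (-2) + (0) + (-2) + (-6) + (0) + (0)] = 0/24 = 0
  <chi_8*chi_5, chi_6> = (1/24)[1*(4)*conj(2) + 1*(-4)*conj(2) + 2*(-sqrt(3))*conj(1) + 2*(-1)*conj(-1) + 2*(0)*conj(-2) + 2*(1)*conj(-1) + 2*(sqrt(3))*conj(1) + 6*(0)*conj(0) + 6*(0)*conj(0)]
      = (1/24)[(8) + (-8) + (-2*sqrt(3)) + (2) + (0) + (-2) + (2*sqrt(3)) + (0) + (0)] = 0/24 = 0
  <chi_8*chi_5, chi_7> = (1/24)[1*(4)*conj(2) + 1*(-4)*conj(-2) + 2*(-sqrt(3))*conj(0) + 2*(-1)*conj(-2) + 2*(0)*conj(0) + 2*(1)*conj(2) + 2*(sqrt(3))*conj(0) + 6*(0)*conj(0) + 6*(0)*conj(0)]
      = (1/24)[(8) + (8) + (0) + (4) + (0) + (4) + (0) + (0) + (0)] = 24/24 = 1
  <chi_8*chi_5, chi_8> = (1/24)[1*(4)*conj(2) + 1*(-4)*conj(2) + 2*(-sqrt(3))*conj(-1) + 2*(-1)*conj(-1) + 2*(0)*conj(2) + 2*(1)*conj(-1) + 2*(sqrt(3))*conj(-1) + 6*(0)*conj(0) + 6*(0)*conj(0)]
      = (1/24)[(8) + (-8) + (2*sqrt(3)) + (2) + (0) + (-2) + (-2*sqrt(3)) + (0) + (0)] = 0/24 = 0
  <chi_8*chi_5, chi_9> = (1/24)[1*(4)*conj(2) + 1*(-4)*conj(-2) + 2*(-sqrt(3))*conj(-sqrt(3)) + 2*(-1)*conj(1) + 2*(0)*conj(0) + 2*(1)*conj(-1) + 2*(sqrt(3))*conj(sqrt(3)) + 6*(0)*conj(0) + 6*(0)*conj(0)]
      = (1/24)[(8) + (8) + (6) + (-2) + (0) + (-2) + (6) + (0) + (0)] = 24/24 = 1
Hence the multiplicities are chi_7: 1, chi_9: 1. Dimension check: dim(chi_8)*dim(chi_5) = 2*2 = 4 and sum (mult * dim) = 1*2 + 1*2 = 4.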